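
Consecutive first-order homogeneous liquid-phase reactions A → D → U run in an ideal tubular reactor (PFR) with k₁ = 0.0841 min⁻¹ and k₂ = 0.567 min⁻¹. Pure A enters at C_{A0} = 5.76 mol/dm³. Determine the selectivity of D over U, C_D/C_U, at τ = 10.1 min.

For first-order series with pure A initially, C_D(τ) = k₁C_{A0}/(k₂−k₁)·(e^(−k₁τ) − e^(−k₂τ)).
e^(−k₁τ) = e^(−0.0841×10.1) = e^(−0.8494) = 0.4277; e^(−k₂τ) = e^(−5.727) = 0.003258.
C_D = 0.0841×5.76/(0.567−0.0841) × (0.4277−0.003258) = 1.003×0.4244 = 0.4257 mol/dm³.
C_A = C_{A0}e^(−k₁τ) = 2.463 mol/dm³, so C_U = C_{A0}−C_A−C_D = 2.871 mol/dm³; C_D/C_U = 0.148.

0.148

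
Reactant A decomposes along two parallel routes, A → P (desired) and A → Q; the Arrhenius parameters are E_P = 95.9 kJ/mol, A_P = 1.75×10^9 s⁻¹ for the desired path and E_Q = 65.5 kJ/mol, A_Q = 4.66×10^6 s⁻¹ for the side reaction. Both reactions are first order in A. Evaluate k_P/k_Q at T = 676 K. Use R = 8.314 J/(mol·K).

k_P/k_Q = (A_P/A_Q)·exp[−(E_P−E_Q)/(RT)] = (A_P/A_Q)·exp[(E_Q−E_P)/(RT)].
(E_Q−E_P)/(RT) = (65.5−95.9)×10³/(8.314×676) = -30400/5620 = -5.409.
k_P/k_Q = (1.75×10^9/4.66×10^6)·exp(-5.409) = 375.5 × 0.004476 = 1.68.

1.68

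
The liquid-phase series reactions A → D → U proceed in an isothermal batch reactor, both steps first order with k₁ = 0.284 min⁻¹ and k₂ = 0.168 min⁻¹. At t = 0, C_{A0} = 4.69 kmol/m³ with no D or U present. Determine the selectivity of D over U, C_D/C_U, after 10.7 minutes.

For first-order series with pure A initially, C_D(t) = k₁C_{A0}/(k₂−k₁)·(e^(−k₁t) − e^(−k₂t)).
e^(−k₁t) = e^(−0.284×10.7) = e^(−3.039) = 0.04789; e^(−k₂t) = e^(−1.798) = 0.1657.
C_D = 0.284×4.69/(0.168−0.284) × (0.04789−0.1657) = (-11.48)×(-0.1178) = 1.353 kmol/m³.
C_A = C_{A0}e^(−k₁t) = 0.2246 kmol/m³, so C_U = C_{A0}−C_A−C_D = 3.113 kmol/m³; C_D/C_U = 0.435.

0.435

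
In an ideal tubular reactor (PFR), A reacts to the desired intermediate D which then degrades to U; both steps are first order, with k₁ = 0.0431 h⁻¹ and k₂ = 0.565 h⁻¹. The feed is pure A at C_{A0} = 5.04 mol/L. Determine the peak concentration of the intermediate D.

At the optimum, C_{D,max}/C_{A0} = (k₁/k₂)^[k₂/(k₂−k₁)].
= (0.0431/0.565)^(0.565/(0.565−0.0431)) = (0.07628)^(1.083) = 0.06168.
C_{D,max} = 0.06168×5.04 = 0.311 mol/L.

0.311 mol/L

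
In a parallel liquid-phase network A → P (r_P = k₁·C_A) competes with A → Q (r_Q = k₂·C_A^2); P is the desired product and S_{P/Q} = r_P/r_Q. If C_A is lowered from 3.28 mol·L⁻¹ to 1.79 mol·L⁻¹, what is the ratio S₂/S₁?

1.83

S_{P/Q} = (k₁/k₂)·C_A⁻¹, so S₂/S₁ = (C_{A,2}/C_{A,1})⁻¹.
= 3.28/1.79 = 1.83.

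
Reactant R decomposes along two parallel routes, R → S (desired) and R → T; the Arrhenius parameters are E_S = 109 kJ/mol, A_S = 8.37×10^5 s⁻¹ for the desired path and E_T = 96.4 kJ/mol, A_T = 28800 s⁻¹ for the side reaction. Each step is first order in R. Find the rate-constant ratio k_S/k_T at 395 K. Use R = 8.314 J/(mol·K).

k_S/k_T = (A_S/A_T)·exp[−(E_S−E_T)/(RT)] = (A_S/A_T)·exp[(E_T−E_S)/(RT)].
(E_T−E_S)/(RT) = (96.4−109)×10³/(8.314×395) = -12600/3284 = -3.837.
k_S/k_T = (8.37×10^5/28800)·exp(-3.837) = 29.06 × 0.02156 = 0.627.
Since E_S > E_T, raising the temperature improves selectivity toward S.

0.627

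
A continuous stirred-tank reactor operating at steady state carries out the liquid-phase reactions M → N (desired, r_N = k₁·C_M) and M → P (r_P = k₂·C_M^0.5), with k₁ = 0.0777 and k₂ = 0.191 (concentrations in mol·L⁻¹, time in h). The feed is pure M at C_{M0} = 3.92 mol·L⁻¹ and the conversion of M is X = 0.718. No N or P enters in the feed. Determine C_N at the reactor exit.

0.843 mol·L⁻¹

Exit C_M = C_{M0}(1−X) = 3.92×0.282 = 1.105 mol·L⁻¹.
A CSTR operates uniformly at the exit composition, giving r_N = 0.08589 and r_P = 0.2008 (each k·C_M^n at C_M = 1.105).
Fraction of consumed M going to N: r_N/(r_N+r_P) = 0.2996.
C_N = 0.2996·C_{M0}·X = 0.2996×3.92×0.718 = 0.843 mol·L⁻¹.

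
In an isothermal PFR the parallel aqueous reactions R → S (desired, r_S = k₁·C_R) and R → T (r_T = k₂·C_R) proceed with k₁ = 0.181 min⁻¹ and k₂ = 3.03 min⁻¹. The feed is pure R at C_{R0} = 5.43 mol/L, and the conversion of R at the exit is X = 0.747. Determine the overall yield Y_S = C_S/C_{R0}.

0.0421

C_R = C_{R0}(1−X) = 1.374 mol/L.
Both paths are first order in R, so the instantaneous fraction to S is constant: dC_S/d(−C_R) = k₁/(k₁+k₂) = 0.05637.
C_S = 0.05637·(C_{R0}−C_R) = 0.05637×4.056 = 0.229 mol/L.
Y_S = C_S/C_{R0} = 0.2286/5.43 = 0.0421.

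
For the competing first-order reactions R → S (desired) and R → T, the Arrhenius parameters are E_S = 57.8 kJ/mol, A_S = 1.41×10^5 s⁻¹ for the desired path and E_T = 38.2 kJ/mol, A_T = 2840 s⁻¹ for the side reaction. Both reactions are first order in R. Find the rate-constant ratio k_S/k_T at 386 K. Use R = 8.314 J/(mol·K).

Since both paths have the same order in R, the concentration cancels and S_{S/T} = k_S/k_T = (A_S/A_T)·exp[(E_T−E_S)/(RT)].
(E_T−E_S)/(RT) = (38.2−57.8)×10³/(8.314×386) = -19600/3209 = -6.107.
k_S/k_T = (1.41×10^5/2840)·exp(-6.107) = 49.65 × 0.002226 = 0.111.
Since E_S > E_T, raising the temperature improves selectivity toward S.

0.111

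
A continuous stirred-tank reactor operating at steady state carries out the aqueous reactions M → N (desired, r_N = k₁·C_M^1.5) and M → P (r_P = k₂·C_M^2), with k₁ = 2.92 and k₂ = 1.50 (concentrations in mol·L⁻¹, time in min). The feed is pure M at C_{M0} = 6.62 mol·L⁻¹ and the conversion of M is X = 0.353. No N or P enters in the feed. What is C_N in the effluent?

Exit C_M = C_{M0}(1−X) = 6.62×0.647 = 4.283 mol·L⁻¹.
In a CSTR the entire volume is at exit conditions, so r_N = 2.92×4.283^1.5 = 25.88 and r_P = 1.50×4.283^2 = 27.52.
Fraction of consumed M going to N: r_N/(r_N+r_P) = 0.4847.
C_N = 0.4847·C_{M0}·X = 0.4847×6.62×0.353 = 1.13 mol·L⁻¹.

1.13 mol·L⁻¹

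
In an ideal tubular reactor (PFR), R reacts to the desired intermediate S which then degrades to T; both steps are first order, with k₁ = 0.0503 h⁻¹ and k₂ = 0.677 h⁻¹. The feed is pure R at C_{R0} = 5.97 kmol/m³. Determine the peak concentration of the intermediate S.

For a first-order series the maximum intermediate yield is C_{S,max}/C_{R0} = (k₁/k₂)^[k₂/(k₂−k₁)].
= (0.0503/0.677)^(0.677/(0.677−0.0503)) = (0.07430)^(1.080) = 0.06031.
C_{S,max} = 0.06031×5.97 = 0.360 kmol/m³.

0.360 kmol/m³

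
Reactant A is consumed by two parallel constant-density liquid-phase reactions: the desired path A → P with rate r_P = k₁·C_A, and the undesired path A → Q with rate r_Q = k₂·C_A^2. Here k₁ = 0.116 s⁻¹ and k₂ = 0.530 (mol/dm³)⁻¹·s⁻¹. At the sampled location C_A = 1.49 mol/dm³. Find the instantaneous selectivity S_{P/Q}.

S_{P/Q} = r_P/r_Q = (k₁·C_A)/(k₂·C_A^2) = (k₁/k₂)·C_A⁻¹.
= (0.116×1.490) / (0.530×1.490^2) = 0.1728/1.177 = 0.147.
The undesired path is higher order in A, so low C_A (CSTR or dilute feed) favours P.

0.147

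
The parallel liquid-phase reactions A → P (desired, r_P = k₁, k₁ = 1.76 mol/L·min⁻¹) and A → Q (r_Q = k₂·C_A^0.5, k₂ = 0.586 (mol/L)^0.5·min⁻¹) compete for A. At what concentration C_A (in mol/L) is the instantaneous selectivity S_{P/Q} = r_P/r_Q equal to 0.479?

39.3 mol/L

S_{P/Q} = (k₁/k₂)·C_A^-0.5 ⇒ C_A = (S·k₂/k₁)^(-2).
= (0.479×0.586/1.76)^(-2) = (0.1595)^(-2) = 39.3 mol/L.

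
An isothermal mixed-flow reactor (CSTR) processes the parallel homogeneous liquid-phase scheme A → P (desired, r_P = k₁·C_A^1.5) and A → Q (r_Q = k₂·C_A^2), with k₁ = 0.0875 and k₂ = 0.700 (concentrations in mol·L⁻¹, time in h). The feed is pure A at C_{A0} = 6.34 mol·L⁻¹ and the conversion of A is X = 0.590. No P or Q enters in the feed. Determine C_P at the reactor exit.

0.269 mol·L⁻¹

Exit C_A = C_{A0}(1−X) = 6.34×0.410 = 2.599 mol·L⁻¹.
Rates in a CSTR are evaluated at the outlet concentration: r_P = 0.0875×2.599^1.5 = 0.3667, r_Q = 0.700×2.599^2 = 4.730.
Fraction of consumed A going to P: r_P/(r_P+r_Q) = 0.07195.
C_P = 0.07195·C_{A0}·X = 0.07195×6.34×0.590 = 0.269 mol·L⁻¹.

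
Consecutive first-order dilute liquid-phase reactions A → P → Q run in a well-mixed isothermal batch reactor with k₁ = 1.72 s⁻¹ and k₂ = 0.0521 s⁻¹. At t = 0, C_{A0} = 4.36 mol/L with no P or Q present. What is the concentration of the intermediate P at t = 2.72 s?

3.86 mol/L

The intermediate concentration in a first-order A→B→C sequence is C_P = k₁C_{A0}(e^(−k₁t) − e^(−k₂t))/(k₂−k₁).
e^(−k₁t) = e^(−1.72×2.72) = e^(−4.678) = 0.009294; e^(−k₂t) = e^(−0.1417) = 0.8679.
C_P = 1.72×4.36/(0.0521−1.72) × (0.009294−0.8679) = (-4.496)×(-0.8586) = 3.860 mol/L.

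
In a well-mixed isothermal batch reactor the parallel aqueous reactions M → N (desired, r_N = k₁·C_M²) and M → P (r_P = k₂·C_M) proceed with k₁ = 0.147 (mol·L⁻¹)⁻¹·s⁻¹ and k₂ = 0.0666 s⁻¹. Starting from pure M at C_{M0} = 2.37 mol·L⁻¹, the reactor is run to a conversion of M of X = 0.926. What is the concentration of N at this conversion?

C_M = C_{M0}(1−X) = 0.1754 mol·L⁻¹.
Along a PFR/batch, dC_P/dC_M = −r_P/(r_N+r_P) = −k₂/(k₂+k₁·C_M).
Integrating from C_{M0} to C_M: C_P = (0.0666/0.147)·ln[(0.0666+0.147·2.37)/(0.0666+0.147·0.175)] = 0.4531·ln(0.4150/0.09238) = 0.6806 mol·L⁻¹.
Then C_N = (C_{M0}−C_M) − C_P = 2.195 − 0.6806 = 1.514 mol·L⁻¹.

1.51 mol·L⁻¹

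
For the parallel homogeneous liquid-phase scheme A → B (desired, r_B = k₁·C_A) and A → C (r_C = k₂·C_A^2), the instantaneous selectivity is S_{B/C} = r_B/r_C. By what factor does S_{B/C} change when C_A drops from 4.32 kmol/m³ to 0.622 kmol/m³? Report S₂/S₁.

6.95

S_{B/C} = (k₁/k₂)·C_A⁻¹, so S₂/S₁ = (C_{A,2}/C_{A,1})⁻¹.
= 4.32/0.622 = 6.95.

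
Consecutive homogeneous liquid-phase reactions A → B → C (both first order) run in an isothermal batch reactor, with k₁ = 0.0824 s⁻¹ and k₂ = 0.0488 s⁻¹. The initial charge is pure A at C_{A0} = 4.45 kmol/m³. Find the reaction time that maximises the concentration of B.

Setting dC_B/dt = 0 gives t_opt = ln(k₂/k₁)/(k₂−k₁).
= ln(0.0488/0.0824)/(0.0488−0.0824) = ln(0.5922)/-0.03360 = -0.5239/-0.03360 = 15.6 s.

15.6 s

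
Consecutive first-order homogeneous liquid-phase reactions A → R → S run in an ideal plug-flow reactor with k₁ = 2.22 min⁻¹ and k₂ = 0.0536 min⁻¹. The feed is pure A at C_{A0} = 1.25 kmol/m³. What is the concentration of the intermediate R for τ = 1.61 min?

1.14 kmol/m³

For first-order series with pure A initially, C_R(τ) = k₁C_{A0}/(k₂−k₁)·(e^(−k₁τ) − e^(−k₂τ)).
e^(−k₁τ) = e^(−2.22×1.61) = e^(−3.574) = 0.02804; e^(−k₂τ) = e^(−0.08630) = 0.9173.
C_R = 2.22×1.25/(0.0536−2.22) × (0.02804−0.9173) = (-1.281)×(-0.8893) = 1.139 kmol/m³.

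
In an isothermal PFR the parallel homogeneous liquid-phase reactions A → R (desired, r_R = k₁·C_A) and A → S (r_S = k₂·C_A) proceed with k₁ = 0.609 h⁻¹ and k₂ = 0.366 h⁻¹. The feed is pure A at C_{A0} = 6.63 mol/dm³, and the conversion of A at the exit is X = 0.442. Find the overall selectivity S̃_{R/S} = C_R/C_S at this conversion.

C_A = C_{A0}(1−X) = 3.700 mol/dm³.
Both paths are first order in A, so the instantaneous fraction to R is constant: dC_R/d(−C_A) = k₁/(k₁+k₂) = 0.6246.
C_R = 0.6246·(C_{A0}−C_A) = 0.6246×2.930 = 1.83 mol/dm³.
C_S = (C_{A0}−C_A)−C_R = 1.100 mol/dm³; S̃_{R/S} = 1.830/1.100 = 1.66.

1.66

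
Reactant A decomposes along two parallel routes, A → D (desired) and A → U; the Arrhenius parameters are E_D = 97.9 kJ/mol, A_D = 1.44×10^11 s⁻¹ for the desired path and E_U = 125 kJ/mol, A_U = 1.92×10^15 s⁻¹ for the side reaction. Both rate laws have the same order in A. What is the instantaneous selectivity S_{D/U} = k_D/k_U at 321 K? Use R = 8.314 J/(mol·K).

1.93

k_D/k_U = (A_D/A_U)·exp[−(E_D−E_U)/(RT)] = (A_D/A_U)·exp[(E_U−E_D)/(RT)].
(E_U−E_D)/(RT) = (125−97.9)×10³/(8.314×321) = 27100/2669 = 10.15.
k_D/k_U = (1.44×10^11/1.92×10^15)·exp(10.15) = 7.500×10^-5 × 25704 = 1.93.
Since E_D < E_U, lowering the temperature improves selectivity toward D.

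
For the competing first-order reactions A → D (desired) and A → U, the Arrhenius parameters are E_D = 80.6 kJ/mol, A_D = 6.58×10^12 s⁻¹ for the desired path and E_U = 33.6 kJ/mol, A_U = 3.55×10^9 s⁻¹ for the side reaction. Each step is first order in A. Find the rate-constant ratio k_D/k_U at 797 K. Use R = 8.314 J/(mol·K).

With equal orders, S_{D/U} = k_D/k_U = (A_D/A_U)·exp[(E_U−E_D)/(RT)].
(E_U−E_D)/(RT) = (33.6−80.6)×10³/(8.314×797) = -47000/6626 = -7.093.
k_D/k_U = (6.58×10^12/3.55×10^9)·exp(-7.093) = 1854 × 8.309×10^-4 = 1.54.

1.54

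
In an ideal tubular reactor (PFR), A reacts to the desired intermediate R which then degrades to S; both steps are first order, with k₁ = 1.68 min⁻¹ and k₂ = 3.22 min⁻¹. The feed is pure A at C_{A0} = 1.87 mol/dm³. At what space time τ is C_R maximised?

For first-order series the maximum of C_R occurs at τ_opt = ln(k₂/k₁)/(k₂−k₁).
= ln(3.22/1.68)/(3.22−1.68) = ln(1.917)/1.540 = 0.6506/1.540 = 0.422 min.

0.422 min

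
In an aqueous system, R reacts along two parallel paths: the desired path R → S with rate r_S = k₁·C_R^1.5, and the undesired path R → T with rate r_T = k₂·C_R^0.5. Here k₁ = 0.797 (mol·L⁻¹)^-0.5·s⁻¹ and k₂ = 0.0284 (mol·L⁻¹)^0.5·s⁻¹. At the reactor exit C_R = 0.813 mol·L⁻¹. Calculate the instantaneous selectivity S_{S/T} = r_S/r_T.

22.8

S_{S/T} = r_S/r_T = (k₁·C_R^1.5)/(k₂·C_R^0.5) = (k₁/k₂)·C_R.
= (0.797×0.8130^1.5) / (0.0284×0.8130^0.5) = 0.5842/0.02561 = 22.8.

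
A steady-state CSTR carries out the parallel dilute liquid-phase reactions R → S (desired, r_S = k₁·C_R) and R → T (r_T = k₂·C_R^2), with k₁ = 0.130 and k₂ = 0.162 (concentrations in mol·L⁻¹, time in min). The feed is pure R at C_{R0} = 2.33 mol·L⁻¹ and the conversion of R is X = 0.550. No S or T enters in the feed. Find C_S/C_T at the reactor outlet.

0.765

Exit C_R = C_{R0}(1−X) = 2.33×0.450 = 1.048 mol·L⁻¹.
In a CSTR the entire volume is at exit conditions, so r_S = 0.130×1.048 = 0.1363 and r_T = 0.162×1.048^2 = 0.1781.
Overall selectivity = C_S/C_T = r_Sτ/(r_Tτ) = r_S/r_T = 0.765.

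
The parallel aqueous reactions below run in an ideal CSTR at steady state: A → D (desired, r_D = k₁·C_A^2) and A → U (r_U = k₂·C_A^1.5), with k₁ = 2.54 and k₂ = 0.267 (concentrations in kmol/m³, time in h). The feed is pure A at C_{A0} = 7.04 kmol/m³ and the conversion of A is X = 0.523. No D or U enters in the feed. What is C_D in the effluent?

3.48 kmol/m³

Exit C_A = C_{A0}(1−X) = 7.04×0.477 = 3.358 kmol/m³.
A CSTR operates uniformly at the exit composition, giving r_D = 28.64 and r_U = 1.643 (each k·C_A^n at C_A = 3.358).
Fraction of consumed A going to D: r_D/(r_D+r_U) = 0.9457.
C_D = 0.9457·C_{A0}·X = 0.9457×7.04×0.523 = 3.48 kmol/m³.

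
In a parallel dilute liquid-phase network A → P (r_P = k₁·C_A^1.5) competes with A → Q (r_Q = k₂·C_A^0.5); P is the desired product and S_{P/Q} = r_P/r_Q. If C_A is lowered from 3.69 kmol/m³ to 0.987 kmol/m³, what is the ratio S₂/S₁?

0.267

S_{P/Q} = (k₁/k₂)·C_A, so S₂/S₁ = (C_{A,2}/C_{A,1}).
= 0.987/3.69 = 0.267.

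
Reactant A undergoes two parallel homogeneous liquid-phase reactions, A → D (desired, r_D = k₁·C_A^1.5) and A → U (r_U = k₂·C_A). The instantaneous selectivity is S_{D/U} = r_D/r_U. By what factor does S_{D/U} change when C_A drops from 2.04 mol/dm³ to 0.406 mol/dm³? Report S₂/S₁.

0.446

S_{D/U} = (k₁/k₂)·C_A^0.5, so S₂/S₁ = (C_{A,2}/C_{A,1})^0.5.
= (0.406/2.04)^0.5 = (0.1990)^0.5 = 0.446.
Selectivity toward D falls as C_A falls — high-concentration operation is favoured.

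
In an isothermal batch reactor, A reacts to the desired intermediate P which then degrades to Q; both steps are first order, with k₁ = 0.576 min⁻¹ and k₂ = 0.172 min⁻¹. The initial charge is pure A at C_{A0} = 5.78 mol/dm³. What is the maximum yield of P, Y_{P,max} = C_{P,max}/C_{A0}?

At the optimum, C_{P,max}/C_{A0} = (k₁/k₂)^[k₂/(k₂−k₁)].
= (0.576/0.172)^(0.172/(0.172−0.576)) = (3.349)^(-0.4257) = 0.5978.

0.598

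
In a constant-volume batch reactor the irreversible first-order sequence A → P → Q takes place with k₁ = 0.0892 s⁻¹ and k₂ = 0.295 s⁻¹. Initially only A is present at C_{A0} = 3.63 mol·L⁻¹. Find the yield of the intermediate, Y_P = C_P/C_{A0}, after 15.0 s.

The intermediate concentration in a first-order A→B→C sequence is C_P = k₁C_{A0}(e^(−k₁t) − e^(−k₂t))/(k₂−k₁).
e^(−k₁t) = e^(−0.0892×15.0) = e^(−1.338) = 0.2624; e^(−k₂t) = e^(−4.425) = 0.01197.
C_P = 0.0892×3.63/(0.295−0.0892) × (0.2624−0.01197) = 1.573×0.2504 = 0.3940 mol·L⁻¹.
Y_P = C_P/C_{A0} = 0.3940/3.63 = 0.109.

0.109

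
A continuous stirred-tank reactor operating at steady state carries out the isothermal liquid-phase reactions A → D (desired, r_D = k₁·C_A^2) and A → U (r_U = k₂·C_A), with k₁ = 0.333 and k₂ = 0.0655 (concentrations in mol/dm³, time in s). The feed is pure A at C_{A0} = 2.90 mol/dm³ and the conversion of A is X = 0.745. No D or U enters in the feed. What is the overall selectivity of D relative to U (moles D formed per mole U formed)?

Exit C_A = C_{A0}(1−X) = 2.90×0.255 = 0.7395 mol/dm³.
Rates in a CSTR are evaluated at the outlet concentration: r_D = 0.333×0.7395^2 = 0.1821, r_U = 0.0655×0.7395 = 0.04844.
Overall selectivity = C_D/C_U = r_Dτ/(r_Uτ) = r_D/r_U = 3.76.

3.76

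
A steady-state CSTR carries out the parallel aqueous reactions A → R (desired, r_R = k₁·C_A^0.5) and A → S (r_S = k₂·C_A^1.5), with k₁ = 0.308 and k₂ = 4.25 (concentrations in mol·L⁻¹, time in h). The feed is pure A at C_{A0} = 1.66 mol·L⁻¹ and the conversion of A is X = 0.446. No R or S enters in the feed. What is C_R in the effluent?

Exit C_A = C_{A0}(1−X) = 1.66×0.554 = 0.9196 mol·L⁻¹.
A CSTR operates uniformly at the exit composition, giving r_R = 0.2954 and r_S = 3.748 (each k·C_A^n at C_A = 0.9196).
Fraction of consumed A going to R: r_R/(r_R+r_S) = 0.07305.
C_R = 0.07305·C_{A0}·X = 0.07305×1.66×0.446 = 0.0541 mol·L⁻¹.

0.0541 mol·L⁻¹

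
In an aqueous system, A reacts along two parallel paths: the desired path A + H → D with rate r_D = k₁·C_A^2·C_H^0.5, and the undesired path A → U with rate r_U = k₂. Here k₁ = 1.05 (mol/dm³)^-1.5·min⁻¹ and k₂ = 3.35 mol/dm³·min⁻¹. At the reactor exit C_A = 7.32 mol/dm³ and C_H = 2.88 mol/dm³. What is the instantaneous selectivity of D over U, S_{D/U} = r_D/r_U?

S_{D/U} = r_D/r_U = (k₁·C_A^2·C_H^0.5)/(k₂) = (k₁/k₂)·C_A^2·C_H^0.5.
= (1.05×7.320^2×2.880^0.5) / (3.35) = 95.48/3.350 = 28.5.

28.5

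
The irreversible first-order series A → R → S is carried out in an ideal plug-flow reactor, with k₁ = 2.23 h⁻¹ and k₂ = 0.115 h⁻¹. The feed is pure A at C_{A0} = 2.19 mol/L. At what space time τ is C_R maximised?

Setting dC_R/dτ = 0 gives τ_opt = ln(k₂/k₁)/(k₂−k₁).
= ln(0.115/2.23)/(0.115−2.23) = ln(0.05157)/-2.115 = -2.965/-2.115 = 1.40 h.

1.40 h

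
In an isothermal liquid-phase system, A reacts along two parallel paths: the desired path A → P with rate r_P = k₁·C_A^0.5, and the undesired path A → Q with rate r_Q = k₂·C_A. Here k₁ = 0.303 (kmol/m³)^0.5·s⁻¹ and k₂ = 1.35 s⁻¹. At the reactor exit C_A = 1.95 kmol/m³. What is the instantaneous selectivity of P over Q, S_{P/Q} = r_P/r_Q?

0.161

S_{P/Q} = r_P/r_Q = (k₁·C_A^0.5)/(k₂·C_A) = (k₁/k₂)·C_A^-0.5.
= (0.303×1.950^0.5) / (1.35×1.950) = 0.4231/2.633 = 0.161.
The undesired path is higher order in A, so low C_A (CSTR or dilute feed) favours P.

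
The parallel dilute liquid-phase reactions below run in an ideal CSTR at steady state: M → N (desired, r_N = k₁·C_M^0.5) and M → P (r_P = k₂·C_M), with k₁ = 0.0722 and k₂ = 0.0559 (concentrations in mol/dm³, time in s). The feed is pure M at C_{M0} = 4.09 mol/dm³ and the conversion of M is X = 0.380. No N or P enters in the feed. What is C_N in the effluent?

Exit C_M = C_{M0}(1−X) = 4.09×0.620 = 2.536 mol/dm³.
A CSTR operates uniformly at the exit composition, giving r_N = 0.1150 and r_P = 0.1418 (each k·C_M^n at C_M = 2.536).
Fraction of consumed M going to N: r_N/(r_N+r_P) = 0.4478.
C_N = 0.4478·C_{M0}·X = 0.4478×4.09×0.380 = 0.696 mol/dm³.

0.696 mol/dm³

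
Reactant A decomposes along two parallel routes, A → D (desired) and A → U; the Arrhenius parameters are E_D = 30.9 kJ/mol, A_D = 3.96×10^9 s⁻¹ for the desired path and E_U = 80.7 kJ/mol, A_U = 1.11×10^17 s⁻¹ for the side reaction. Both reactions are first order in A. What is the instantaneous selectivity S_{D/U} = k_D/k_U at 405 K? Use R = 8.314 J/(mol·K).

Since both paths have the same order in A, the concentration cancels and S_{D/U} = k_D/k_U = (A_D/A_U)·exp[(E_U−E_D)/(RT)].
(E_U−E_D)/(RT) = (80.7−30.9)×10³/(8.314×405) = 49800/3367 = 14.79.
k_D/k_U = (3.96×10^9/1.11×10^17)·exp(14.79) = 3.568×10^-8 × 2.649×10^6 = 0.0945.
Since E_D < E_U, lowering the temperature improves selectivity toward D.

0.0945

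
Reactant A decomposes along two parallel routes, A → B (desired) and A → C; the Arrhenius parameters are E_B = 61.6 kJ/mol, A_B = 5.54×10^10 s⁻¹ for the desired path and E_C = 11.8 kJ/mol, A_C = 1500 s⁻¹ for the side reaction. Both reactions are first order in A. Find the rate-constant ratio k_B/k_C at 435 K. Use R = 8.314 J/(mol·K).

With equal orders, S_{B/C} = k_B/k_C = (A_B/A_C)·exp[(E_C−E_B)/(RT)].
(E_C−E_B)/(RT) = (11.8−61.6)×10³/(8.314×435) = -49800/3617 = -13.77.
k_B/k_C = (5.54×10^10/1500)·exp(-13.77) = 3.693×10^7 × 1.047×10^-6 = 38.7.
Since E_B > E_C, raising the temperature improves selectivity toward B.

38.7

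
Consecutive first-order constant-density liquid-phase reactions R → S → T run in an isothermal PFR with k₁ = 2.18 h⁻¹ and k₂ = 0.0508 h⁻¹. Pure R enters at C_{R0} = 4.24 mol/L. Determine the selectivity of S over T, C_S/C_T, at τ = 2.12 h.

The intermediate concentration in a first-order A→B→C sequence is C_S = k₁C_{R0}(e^(−k₁τ) − e^(−k₂τ))/(k₂−k₁).
e^(−k₁τ) = e^(−2.18×2.12) = e^(−4.622) = 0.009837; e^(−k₂τ) = e^(−0.1077) = 0.8979.
C_S = 2.18×4.24/(0.0508−2.18) × (0.009837−0.8979) = (-4.341)×(-0.8881) = 3.855 mol/L.
C_R = C_{R0}e^(−k₁τ) = 0.04171 mol/L, so C_T = C_{R0}−C_R−C_S = 0.3431 mol/L; C_S/C_T = 11.2.

11.2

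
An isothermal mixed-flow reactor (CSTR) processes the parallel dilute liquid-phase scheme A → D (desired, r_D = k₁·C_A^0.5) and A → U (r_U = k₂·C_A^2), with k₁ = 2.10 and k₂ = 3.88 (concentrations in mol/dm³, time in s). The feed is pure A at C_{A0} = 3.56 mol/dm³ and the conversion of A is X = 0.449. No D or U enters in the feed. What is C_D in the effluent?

0.263 mol/dm³

Exit C_A = C_{A0}(1−X) = 3.56×0.551 = 1.962 mol/dm³.
Rates in a CSTR are evaluated at the outlet concentration: r_D = 2.10×1.962^0.5 = 2.941, r_U = 3.88×1.962^2 = 14.93.
Fraction of consumed A going to D: r_D/(r_D+r_U) = 0.1646.
C_D = 0.1646·C_{A0}·X = 0.1646×3.56×0.449 = 0.263 mol/dm³.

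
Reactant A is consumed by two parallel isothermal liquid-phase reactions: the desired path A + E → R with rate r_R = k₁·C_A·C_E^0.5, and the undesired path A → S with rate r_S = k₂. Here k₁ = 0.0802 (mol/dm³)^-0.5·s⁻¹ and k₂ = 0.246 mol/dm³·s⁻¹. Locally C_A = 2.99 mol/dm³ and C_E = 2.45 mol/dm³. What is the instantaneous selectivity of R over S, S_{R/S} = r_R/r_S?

S_{R/S} = r_R/r_S = (k₁·C_A·C_E^0.5)/(k₂) = (k₁/k₂)·C_A·C_E^0.5.
= (0.0802×2.990×2.450^0.5) / (0.246) = 0.3753/0.2460 = 1.53.
Since the desired path is higher order in A, keeping C_A high (PFR or concentrated feed) favours R.

1.53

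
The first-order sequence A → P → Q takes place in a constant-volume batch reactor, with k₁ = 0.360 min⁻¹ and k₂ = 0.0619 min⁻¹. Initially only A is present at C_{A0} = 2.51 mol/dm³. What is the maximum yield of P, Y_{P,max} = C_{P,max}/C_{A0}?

0.694

At the optimum, C_{P,max}/C_{A0} = (k₁/k₂)^[k₂/(k₂−k₁)].
= (0.360/0.0619)^(0.0619/(0.0619−0.360)) = (5.816)^(-0.2076) = 0.6938.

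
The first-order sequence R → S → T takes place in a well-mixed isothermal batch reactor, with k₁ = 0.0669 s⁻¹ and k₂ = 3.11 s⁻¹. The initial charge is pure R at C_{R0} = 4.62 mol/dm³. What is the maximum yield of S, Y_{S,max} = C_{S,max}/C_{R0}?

Evaluating C_S at t_opt = ln(k₂/k₁)/(k₂−k₁) gives C_{S,max}/C_{R0} = (k₁/k₂)^[k₂/(k₂−k₁)].
= (0.0669/3.11)^(3.11/(3.11−0.0669)) = (0.02151)^(1.022) = 0.01977.

0.0198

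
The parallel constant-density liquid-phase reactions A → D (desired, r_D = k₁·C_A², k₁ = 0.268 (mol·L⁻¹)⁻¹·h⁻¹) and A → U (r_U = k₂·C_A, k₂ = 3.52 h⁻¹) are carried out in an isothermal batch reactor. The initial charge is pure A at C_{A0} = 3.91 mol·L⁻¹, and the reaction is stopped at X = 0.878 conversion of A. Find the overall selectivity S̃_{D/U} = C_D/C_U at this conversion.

0.162

C_A = C_{A0}(1−X) = 0.4770 mol·L⁻¹.
Along a PFR/batch, dC_U/dC_A = −r_U/(r_D+r_U) = −k₂/(k₂+k₁·C_A).
Integrating from C_{A0} to C_A: C_U = (3.52/0.268)·ln[(3.52+0.268·3.91)/(3.52+0.268·0.477)] = 13.13·ln(4.568/3.648) = 2.954 mol·L⁻¹.
Then C_D = (C_{A0}−C_A) − C_U = 3.433 − 2.954 = 0.4789 mol·L⁻¹.
S̃_{D/U} = C_D/C_U = 0.4789/2.954 = 0.162.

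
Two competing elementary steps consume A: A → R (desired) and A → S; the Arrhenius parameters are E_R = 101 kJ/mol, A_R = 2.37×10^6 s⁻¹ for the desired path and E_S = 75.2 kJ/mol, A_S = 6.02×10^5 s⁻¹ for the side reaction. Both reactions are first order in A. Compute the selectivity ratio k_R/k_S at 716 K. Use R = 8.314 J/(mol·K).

0.0516

With equal orders, S_{R/S} = k_R/k_S = (A_R/A_S)·exp[(E_S−E_R)/(RT)].
(E_S−E_R)/(RT) = (75.2−101)×10³/(8.314×716) = -25800/5953 = -4.334.
k_R/k_S = (2.37×10^6/6.02×10^5)·exp(-4.334) = 3.937 × 0.01311 = 0.0516.
Since E_R > E_S, raising the temperature improves selectivity toward R.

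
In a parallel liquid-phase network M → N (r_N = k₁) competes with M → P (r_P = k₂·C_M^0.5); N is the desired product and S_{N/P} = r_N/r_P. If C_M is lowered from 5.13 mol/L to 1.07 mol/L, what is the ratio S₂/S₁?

2.19

S_{N/P} = (k₁/k₂)·C_M^-0.5, so S₂/S₁ = (C_{M,2}/C_{M,1})^-0.5.
= (1.07/5.13)^(-0.5) = (0.2086)^(-0.5) = 2.19.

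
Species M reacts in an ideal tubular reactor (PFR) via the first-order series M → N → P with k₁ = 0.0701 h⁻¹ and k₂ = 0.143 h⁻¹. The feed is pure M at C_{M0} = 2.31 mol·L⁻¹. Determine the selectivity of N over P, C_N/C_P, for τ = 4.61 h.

For first-order series with pure M initially, C_N(τ) = k₁C_{M0}/(k₂−k₁)·(e^(−k₁τ) − e^(−k₂τ)).
e^(−k₁τ) = e^(−0.0701×4.61) = e^(−0.3232) = 0.7239; e^(−k₂τ) = e^(−0.6592) = 0.5172.
C_N = 0.0701×2.31/(0.143−0.0701) × (0.7239−0.5172) = 2.221×0.2066 = 0.4589 mol·L⁻¹.
C_M = C_{M0}e^(−k₁τ) = 1.672 mol·L⁻¹, so C_P = C_{M0}−C_M−C_N = 0.1790 mol·L⁻¹; C_N/C_P = 2.56.

2.56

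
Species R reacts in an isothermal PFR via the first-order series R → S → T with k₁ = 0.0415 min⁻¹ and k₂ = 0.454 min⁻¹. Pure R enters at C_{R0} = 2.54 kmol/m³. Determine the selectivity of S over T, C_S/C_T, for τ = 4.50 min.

0.705

For first-order series with pure R initially, C_S(τ) = k₁C_{R0}/(k₂−k₁)·(e^(−k₁τ) − e^(−k₂τ)).
e^(−k₁τ) = e^(−0.0415×4.50) = e^(−0.1867) = 0.8297; e^(−k₂τ) = e^(−2.043) = 0.1296.
C_S = 0.0415×2.54/(0.454−0.0415) × (0.8297−0.1296) = 0.2555×0.7000 = 0.1789 kmol/m³.
C_R = C_{R0}e^(−k₁τ) = 2.107 kmol/m³, so C_T = C_{R0}−C_R−C_S = 0.2538 kmol/m³; C_S/C_T = 0.705.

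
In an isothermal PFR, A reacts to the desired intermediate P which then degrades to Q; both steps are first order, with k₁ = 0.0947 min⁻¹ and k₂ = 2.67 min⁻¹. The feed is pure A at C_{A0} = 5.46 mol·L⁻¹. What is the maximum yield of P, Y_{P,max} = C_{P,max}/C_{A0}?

0.0314

At the optimum, C_{P,max}/C_{A0} = (k₁/k₂)^[k₂/(k₂−k₁)].
= (0.0947/2.67)^(2.67/(2.67−0.0947)) = (0.03547)^(1.037) = 0.03137.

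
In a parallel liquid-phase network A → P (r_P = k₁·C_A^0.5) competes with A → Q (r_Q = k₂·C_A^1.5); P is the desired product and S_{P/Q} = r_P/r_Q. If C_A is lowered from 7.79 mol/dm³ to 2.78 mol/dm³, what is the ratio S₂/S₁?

S_{P/Q} = (k₁/k₂)·C_A⁻¹, so S₂/S₁ = (C_{A,2}/C_{A,1})⁻¹.
= 7.79/2.78 = 2.80.

2.80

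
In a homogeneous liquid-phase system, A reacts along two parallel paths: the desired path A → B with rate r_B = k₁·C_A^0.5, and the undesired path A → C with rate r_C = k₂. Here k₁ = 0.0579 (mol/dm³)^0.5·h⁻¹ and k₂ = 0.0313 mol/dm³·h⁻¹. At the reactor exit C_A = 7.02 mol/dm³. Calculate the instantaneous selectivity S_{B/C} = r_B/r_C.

S_{B/C} = r_B/r_C = (k₁·C_A^0.5)/(k₂) = (k₁/k₂)·C_A^0.5.
= (0.0579×7.020^0.5) / (0.0313) = 0.1534/0.03130 = 4.90.
Since the desired path is higher order in A, keeping C_A high (PFR or concentrated feed) favours B.

4.90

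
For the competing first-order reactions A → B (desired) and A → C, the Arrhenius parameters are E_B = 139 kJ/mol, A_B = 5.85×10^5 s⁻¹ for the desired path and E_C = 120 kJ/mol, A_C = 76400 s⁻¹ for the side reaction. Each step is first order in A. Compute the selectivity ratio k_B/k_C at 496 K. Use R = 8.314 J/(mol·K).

With equal orders, S_{B/C} = k_B/k_C = (A_B/A_C)·exp[(E_C−E_B)/(RT)].
(E_C−E_B)/(RT) = (120−139)×10³/(8.314×496) = -19000/4124 = -4.607.
k_B/k_C = (5.85×10^5/76400)·exp(-4.607) = 7.657 × 0.009977 = 0.0764.

0.0764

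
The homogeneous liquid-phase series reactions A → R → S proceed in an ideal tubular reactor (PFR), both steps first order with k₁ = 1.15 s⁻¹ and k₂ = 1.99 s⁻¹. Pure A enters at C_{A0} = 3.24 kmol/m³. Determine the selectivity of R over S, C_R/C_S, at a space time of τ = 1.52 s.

For first-order series with pure A initially, C_R(τ) = k₁C_{A0}/(k₂−k₁)·(e^(−k₁τ) − e^(−k₂τ)).
e^(−k₁τ) = e^(−1.15×1.52) = e^(−1.748) = 0.1741; e^(−k₂τ) = e^(−3.025) = 0.04857.
C_R = 1.15×3.24/(1.99−1.15) × (0.1741−0.04857) = 4.436×0.1256 = 0.5569 kmol/m³.
C_A = C_{A0}e^(−k₁τ) = 0.5642 kmol/m³, so C_S = C_{A0}−C_A−C_R = 2.119 kmol/m³; C_R/C_S = 0.263.

0.263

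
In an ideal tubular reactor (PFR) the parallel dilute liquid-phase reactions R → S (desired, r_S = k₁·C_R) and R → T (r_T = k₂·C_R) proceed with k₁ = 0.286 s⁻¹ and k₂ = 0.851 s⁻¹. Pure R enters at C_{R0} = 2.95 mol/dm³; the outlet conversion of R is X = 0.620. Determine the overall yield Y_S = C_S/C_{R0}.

0.156

C_R = C_{R0}(1−X) = 1.121 mol/dm³.
Both paths are first order in R, so the instantaneous fraction to S is constant: dC_S/d(−C_R) = k₁/(k₁+k₂) = 0.2515.
C_S = 0.2515·(C_{R0}−C_R) = 0.2515×1.829 = 0.460 mol/dm³.
Y_S = C_S/C_{R0} = 0.4601/2.95 = 0.156.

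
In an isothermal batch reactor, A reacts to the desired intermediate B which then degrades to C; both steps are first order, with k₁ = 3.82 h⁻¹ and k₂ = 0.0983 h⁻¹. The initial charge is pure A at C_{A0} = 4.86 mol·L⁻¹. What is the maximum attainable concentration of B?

Evaluating C_B at t_opt = ln(k₂/k₁)/(k₂−k₁) gives C_{B,max}/C_{A0} = (k₁/k₂)^[k₂/(k₂−k₁)].
= (3.82/0.0983)^(0.0983/(0.0983−3.82)) = (38.86)^(-0.02641) = 0.9079.
C_{B,max} = 0.9079×4.86 = 4.41 mol·L⁻¹.

4.41 mol·L⁻¹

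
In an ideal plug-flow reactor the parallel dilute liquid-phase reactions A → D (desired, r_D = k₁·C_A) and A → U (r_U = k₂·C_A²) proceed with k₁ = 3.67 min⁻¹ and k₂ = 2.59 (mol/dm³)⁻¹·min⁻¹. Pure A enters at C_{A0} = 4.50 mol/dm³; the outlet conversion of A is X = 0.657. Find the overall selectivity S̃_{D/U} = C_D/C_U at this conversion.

C_A = C_{A0}(1−X) = 1.543 mol/dm³.
Along a PFR/batch, dC_D/dC_A = −r_D/(r_D+r_U) = −k₁/(k₁+k₂·C_A).
Integrating from C_{A0} to C_A: C_D = (3.67/2.59)·ln[(3.67+2.59·4.50)/(3.67+2.59·1.54)] = 1.417·ln(15.32/7.668) = 0.9812 mol/dm³.
C_U = (C_{A0}−C_A)−C_D = 1.975 mol/dm³; S̃_{D/U} = 0.9812/1.975 = 0.497.

0.497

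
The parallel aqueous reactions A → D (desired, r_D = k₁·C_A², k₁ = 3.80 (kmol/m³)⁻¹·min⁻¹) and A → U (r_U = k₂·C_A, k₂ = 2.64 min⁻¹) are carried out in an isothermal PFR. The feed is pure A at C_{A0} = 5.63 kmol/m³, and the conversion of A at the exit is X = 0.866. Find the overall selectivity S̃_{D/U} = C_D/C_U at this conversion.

3.76

C_A = C_{A0}(1−X) = 0.7544 kmol/m³.
Along a PFR/batch, dC_U/dC_A = −r_U/(r_D+r_U) = −k₂/(k₂+k₁·C_A).
Integrating from C_{A0} to C_A: C_U = (2.64/3.80)·ln[(2.64+3.80·5.63)/(2.64+3.80·0.754)] = 0.6947·ln(24.03/5.507) = 1.024 kmol/m³.
Then C_D = (C_{A0}−C_A) − C_U = 4.876 − 1.024 = 3.852 kmol/m³.
S̃_{D/U} = C_D/C_U = 3.852/1.024 = 3.76.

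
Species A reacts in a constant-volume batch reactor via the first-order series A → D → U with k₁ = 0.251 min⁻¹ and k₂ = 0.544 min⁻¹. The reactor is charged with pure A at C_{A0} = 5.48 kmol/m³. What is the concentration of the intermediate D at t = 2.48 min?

Solving the coupled first-order balances gives C_D(t) = [k₁/(k₂−k₁)]·C_{A0}·(e^(−k₁t) − e^(−k₂t)).
e^(−k₁t) = e^(−0.251×2.48) = e^(−0.6225) = 0.5366; e^(−k₂t) = e^(−1.349) = 0.2595.
C_D = 0.251×5.48/(0.544−0.251) × (0.5366−0.2595) = 4.694×0.2771 = 1.301 kmol/m³.

1.30 kmol/m³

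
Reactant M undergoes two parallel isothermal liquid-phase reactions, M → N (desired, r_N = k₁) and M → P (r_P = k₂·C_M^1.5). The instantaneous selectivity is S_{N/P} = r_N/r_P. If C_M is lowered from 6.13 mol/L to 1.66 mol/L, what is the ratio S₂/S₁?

S_{N/P} = (k₁/k₂)·C_M^-1.5, so S₂/S₁ = (C_{M,2}/C_{M,1})^-1.5.
= (1.66/6.13)^(-1.5) = (0.2708)^(-1.5) = 7.10.
Selectivity toward N rises as C_M falls — low-concentration operation is favoured.

7.10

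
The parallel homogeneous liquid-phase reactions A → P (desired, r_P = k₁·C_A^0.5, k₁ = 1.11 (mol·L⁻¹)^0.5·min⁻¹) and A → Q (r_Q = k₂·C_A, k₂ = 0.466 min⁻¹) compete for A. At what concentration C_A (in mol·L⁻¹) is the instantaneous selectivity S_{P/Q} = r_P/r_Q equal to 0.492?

S_{P/Q} = (k₁/k₂)·C_A^-0.5 ⇒ C_A = (S·k₂/k₁)^(-2).
= (0.492×0.466/1.11)^(-2) = (0.2066)^(-2) = 23.4 mol·L⁻¹.

23.4 mol·L⁻¹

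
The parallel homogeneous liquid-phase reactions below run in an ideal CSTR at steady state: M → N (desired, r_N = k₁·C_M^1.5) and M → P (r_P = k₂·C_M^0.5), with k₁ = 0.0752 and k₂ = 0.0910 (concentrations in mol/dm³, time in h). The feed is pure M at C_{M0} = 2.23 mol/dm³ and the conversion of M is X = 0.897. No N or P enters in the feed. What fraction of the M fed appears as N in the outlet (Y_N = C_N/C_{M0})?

0.143

Exit C_M = C_{M0}(1−X) = 2.23×0.103 = 0.2297 mol/dm³.
Rates in a CSTR are evaluated at the outlet concentration: r_N = 0.0752×0.2297^1.5 = 0.008278, r_P = 0.0910×0.2297^0.5 = 0.04361.
Fraction of consumed M going to N: r_N/(r_N+r_P) = 0.1595.
C_N = 0.1595·C_{M0}·X = 0.1595×2.23×0.897 = 0.319 mol/dm³; Y_N = C_N/C_{M0} = 0.143.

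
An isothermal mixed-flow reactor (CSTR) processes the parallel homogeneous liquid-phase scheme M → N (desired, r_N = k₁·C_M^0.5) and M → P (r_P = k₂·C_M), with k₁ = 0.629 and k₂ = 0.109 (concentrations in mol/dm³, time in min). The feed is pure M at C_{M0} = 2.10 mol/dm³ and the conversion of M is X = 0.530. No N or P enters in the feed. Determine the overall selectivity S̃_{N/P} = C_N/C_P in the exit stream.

Exit C_M = C_{M0}(1−X) = 2.10×0.470 = 0.9870 mol/dm³.
In a CSTR the entire volume is at exit conditions, so r_N = 0.629×0.9870^0.5 = 0.6249 and r_P = 0.109×0.9870 = 0.1076.
Overall selectivity = C_N/C_P = r_Nτ/(r_Pτ) = r_N/r_P = 5.81.

5.81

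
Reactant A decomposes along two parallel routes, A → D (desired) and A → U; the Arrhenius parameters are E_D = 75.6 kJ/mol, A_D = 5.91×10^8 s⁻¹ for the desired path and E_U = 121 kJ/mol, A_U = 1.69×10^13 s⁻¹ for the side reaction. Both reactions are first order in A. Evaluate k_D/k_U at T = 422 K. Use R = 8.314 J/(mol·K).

With equal orders, S_{D/U} = k_D/k_U = (A_D/A_U)·exp[(E_U−E_D)/(RT)].
(E_U−E_D)/(RT) = (121−75.6)×10³/(8.314×422) = 45400/3509 = 12.94.
k_D/k_U = (5.91×10^8/1.69×10^13)·exp(12.94) = 3.497×10^-5 × 4.166×10^5 = 14.6.

14.6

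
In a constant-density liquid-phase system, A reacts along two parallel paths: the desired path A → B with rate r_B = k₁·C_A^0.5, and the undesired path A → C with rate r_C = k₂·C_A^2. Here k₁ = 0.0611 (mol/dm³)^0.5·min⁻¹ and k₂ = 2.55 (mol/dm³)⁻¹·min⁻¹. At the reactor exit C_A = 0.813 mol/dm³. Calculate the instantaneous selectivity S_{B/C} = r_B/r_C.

S_{B/C} = r_B/r_C = (k₁·C_A^0.5)/(k₂·C_A^2) = (k₁/k₂)·C_A^-1.5.
= (0.0611×0.8130^0.5) / (2.55×0.8130^2) = 0.05509/1.685 = 0.0327.

0.0327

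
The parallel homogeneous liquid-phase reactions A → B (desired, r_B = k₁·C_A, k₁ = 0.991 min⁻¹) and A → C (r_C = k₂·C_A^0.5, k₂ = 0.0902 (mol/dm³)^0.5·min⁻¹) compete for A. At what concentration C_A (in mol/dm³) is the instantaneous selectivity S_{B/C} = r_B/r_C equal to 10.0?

S_{B/C} = (k₁/k₂)·C_A^0.5 ⇒ C_A = (S·k₂/k₁)^(2).
= (10.0×0.0902/0.991)^(2) = (0.9102)^(2) = 0.828 mol/dm³.

0.828 mol/dm³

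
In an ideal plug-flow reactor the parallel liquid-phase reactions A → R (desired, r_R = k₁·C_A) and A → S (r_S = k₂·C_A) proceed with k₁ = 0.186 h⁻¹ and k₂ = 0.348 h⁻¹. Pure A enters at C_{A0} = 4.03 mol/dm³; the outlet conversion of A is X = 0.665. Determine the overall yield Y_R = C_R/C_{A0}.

C_A = C_{A0}(1−X) = 1.350 mol/dm³.
Both paths are first order in A, so the instantaneous fraction to R is constant: dC_R/d(−C_A) = k₁/(k₁+k₂) = 0.3483.
C_R = 0.3483·(C_{A0}−C_A) = 0.3483×2.680 = 0.933 mol/dm³.
Y_R = C_R/C_{A0} = 0.9335/4.03 = 0.232.

0.232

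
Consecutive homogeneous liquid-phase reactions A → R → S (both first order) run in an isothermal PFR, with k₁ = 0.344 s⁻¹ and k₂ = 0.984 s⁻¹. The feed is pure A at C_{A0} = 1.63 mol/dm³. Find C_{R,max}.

Evaluating C_R at τ_opt = ln(k₂/k₁)/(k₂−k₁) gives C_{R,max}/C_{A0} = (k₁/k₂)^[k₂/(k₂−k₁)].
= (0.344/0.984)^(0.984/(0.984−0.344)) = (0.3496)^(1.537) = 0.1987.
C_{R,max} = 0.1987×1.63 = 0.324 mol/dm³.

0.324 mol/dm³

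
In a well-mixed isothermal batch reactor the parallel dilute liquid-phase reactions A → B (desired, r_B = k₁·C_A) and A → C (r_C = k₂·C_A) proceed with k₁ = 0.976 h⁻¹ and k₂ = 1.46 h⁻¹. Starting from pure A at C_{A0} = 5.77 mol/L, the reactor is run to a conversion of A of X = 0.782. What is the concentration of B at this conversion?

C_A = C_{A0}(1−X) = 1.258 mol/L.
Both paths are first order in A, so the instantaneous fraction to B is constant: dC_B/d(−C_A) = k₁/(k₁+k₂) = 0.4007.
C_B = 0.4007·(C_{A0}−C_A) = 0.4007×4.512 = 1.81 mol/L.

1.81 mol/L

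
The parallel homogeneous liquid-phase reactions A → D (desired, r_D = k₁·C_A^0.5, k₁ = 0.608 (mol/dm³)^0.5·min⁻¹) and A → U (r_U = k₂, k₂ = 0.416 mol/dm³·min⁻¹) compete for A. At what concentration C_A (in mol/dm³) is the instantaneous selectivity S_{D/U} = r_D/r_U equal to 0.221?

0.0229 mol/dm³

S_{D/U} = (k₁/k₂)·C_A^0.5 ⇒ C_A = (S·k₂/k₁)^(2).
= (0.221×0.416/0.608)^(2) = (0.1512)^(2) = 0.0229 mol/dm³.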